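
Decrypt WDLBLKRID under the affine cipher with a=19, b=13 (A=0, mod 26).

The inverse of 19 mod 26 is 11, since 19·11=209≡1. Apply D(y)=11·(y−13) mod 26:
W(22): 11·(22−13)=99≡21 → V
D(3): 11·(3−13)=-110≡20 → U
L(11): 11·(11−13)=-22≡4 → E
B(1): 11·(1−13)=-132≡24 → Y
L(11): 11·(11−13)=-22≡4 → E
K(10): 11·(10−13)=-33≡19 → T
R(17): 11·(17−13)=44≡18 → S
I(8): 11·(8−13)=-55≡23 → X
D(3): 11·(3−13)=-110≡20 → U

VUEYETSXU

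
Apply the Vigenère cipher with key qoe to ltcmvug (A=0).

bhgcjyw

Repeat the key across the message: qoeqoeq
l(11)+q(16): 27≡1 → b
t(19)+o(14): 33≡7 → h
c(2)+e(4): 6 → g
m(12)+q(16): 28≡2 → c
v(21)+o(14): 35≡9 → j
u(20)+e(4): 24 → y
g(6)+q(16): 22 → w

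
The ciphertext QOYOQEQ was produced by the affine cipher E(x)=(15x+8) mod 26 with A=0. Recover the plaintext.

The inverse of 15 mod 26 is 7, since 15·7=105≡1. Apply D(y)=7·(y−8) mod 26:
Q(16): 7·(16−8)=56≡4 → E
O(14): 7·(14−8)=42≡16 → Q
Y(24): 7·(24−8)=112≡8 → I
O(14): 7·(14−8)=42≡16 → Q
Q(16): 7·(16−8)=56≡4 → E
E(4): 7·(4−8)=-28≡24 → Y
Q(16): 7·(16−8)=56≡4 → E

EQIQEYE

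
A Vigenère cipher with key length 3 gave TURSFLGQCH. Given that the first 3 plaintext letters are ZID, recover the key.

Subtract each crib letter from the matching ciphertext letter (mod 26):
T(19)−Z(25)=-6≡20 → U
U(20)−I(8)=12 → M
R(17)−D(3)=14 → O

UMO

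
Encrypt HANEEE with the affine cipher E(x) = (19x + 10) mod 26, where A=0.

H(7): 19·7+10=143≡13 → N
A(0): 19·0+10=10 → K
N(13): 19·13+10=257≡23 → X
E(4): 19·4+10=86≡8 → I
E(4): 19·4+10=86≡8 → I
E(4): 19·4+10=86≡8 → I

NKXIII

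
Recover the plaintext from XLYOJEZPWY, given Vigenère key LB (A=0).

MKNNYDOOLX

Repeat the key across the ciphertext: LBLBLBLBLB
X(23)−L(11): 12 → M
L(11)−B(1): 10 → K
Y(24)−L(11): 13 → N
O(14)−B(1): 13 → N
J(9)−L(11): -2≡24 → Y
E(4)−B(1): 3 → D
Z(25)−L(11): 14 → O
P(15)−B(1): 14 → O
W(22)−L(11): 11 → L
Y(24)−B(1): 23 → X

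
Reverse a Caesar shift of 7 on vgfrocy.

v(21): 21−7=14 → o
g(6): 6−7=-1≡25 → z
f(5): 5−7=-2≡24 → y
r(17): 17−7=10 → k
o(14): 14−7=7 → h
c(2): 2−7=-5≡21 → v
y(24): 24−7=17 → r

ozykhvr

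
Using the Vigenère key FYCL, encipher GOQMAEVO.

Repeat the key across the message: FYCLFYCL
G(6)+F(5): 11 → L
O(14)+Y(24): 38≡12 → M
Q(16)+C(2): 18 → S
M(12)+L(11): 23 → X
A(0)+F(5): 5 → F
E(4)+Y(24): 28≡2 → C
V(21)+C(2): 23 → X
O(14)+L(11): 25 → Z

LMSXFCXZ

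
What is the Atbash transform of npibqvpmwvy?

mkryjekndeb

n(13) → m(12)
p(15) → k(10)
i(8) → r(17)
b(1) → y(24)
q(16) → j(9)
v(21) → e(4)
p(15) → k(10)
m(12) → n(13)
w(22) → d(3)
v(21) → e(4)
y(24) → b(1)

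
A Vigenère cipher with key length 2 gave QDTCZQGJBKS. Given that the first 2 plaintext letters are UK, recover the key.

Subtract each crib letter from the matching ciphertext letter (mod 26):
Q(16)−U(20)=-4≡22 → W
D(3)−K(10)=-7≡19 → T

WT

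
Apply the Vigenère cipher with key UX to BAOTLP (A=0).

Repeat the key across the message: UXUXUX
B(1)+U(20): 21 → V
A(0)+X(23): 23 → X
O(14)+U(20): 34≡8 → I
T(19)+X(23): 42≡16 → Q
L(11)+U(20): 31≡5 → F
P(15)+X(23): 38≡12 → M

VXIQFM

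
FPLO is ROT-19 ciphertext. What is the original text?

MWSV

F(5): 5−19=-14≡12 → M
P(15): 15−19=-4≡22 → W
L(11): 11−19=-8≡18 → S
O(14): 14−19=-5≡21 → V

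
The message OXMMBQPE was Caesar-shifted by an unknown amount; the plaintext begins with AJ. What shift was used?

From the crib: O(14)−A(0)=14, so the shift is 14.

14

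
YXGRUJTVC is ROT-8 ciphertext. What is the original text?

Y(24): 24−8=16 → Q
X(23): 23−8=15 → P
G(6): 6−8=-2≡24 → Y
R(17): 17−8=9 → J
U(20): 20−8=12 → M
J(9): 9−8=1 → B
T(19): 19−8=11 → L
V(21): 21−8=13 → N
C(2): 2−8=-6≡20 → U

QPYJMBLNU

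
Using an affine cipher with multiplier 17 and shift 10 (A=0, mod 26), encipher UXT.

MLV

U(20): 17·20+10=350≡12 → M
X(23): 17·23+10=401≡11 → L
T(19): 17·19+10=333≡21 → V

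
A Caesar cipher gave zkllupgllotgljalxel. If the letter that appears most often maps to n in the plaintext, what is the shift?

The most frequent ciphertext letter is l (appears 7 times).
l is position 11; n is position 13.
Shift = -2≡24.

24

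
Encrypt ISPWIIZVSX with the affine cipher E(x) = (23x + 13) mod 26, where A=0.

I(8): 23·8+13=197≡15 → P
S(18): 23·18+13=427≡11 → L
P(15): 23·15+13=358≡20 → U
W(22): 23·22+13=519≡25 → Z
I(8): 23·8+13=197≡15 → P
I(8): 23·8+13=197≡15 → P
Z(25): 23·25+13=588≡16 → Q
V(21): 23·21+13=496≡2 → C
S(18): 23·18+13=427≡11 → L
X(23): 23·23+13=542≡22 → W

PLUZPPQCLW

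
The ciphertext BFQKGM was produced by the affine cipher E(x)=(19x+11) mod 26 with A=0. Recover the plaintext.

The inverse of 19 mod 26 is 11, since 19·11=209≡1. Apply D(y)=11·(y−11) mod 26:
B(1): 11·(1−11)=-110≡20 → U
F(5): 11·(5−11)=-66≡12 → M
Q(16): 11·(16−11)=55≡3 → D
K(10): 11·(10−11)=-11≡15 → P
G(6): 11·(6−11)=-55≡23 → X
M(12): 11·(12−11)=11 → L

UMDPXL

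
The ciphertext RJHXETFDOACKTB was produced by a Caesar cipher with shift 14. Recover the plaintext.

R(17): 17−14=3 → D
J(9): 9−14=-5≡21 → V
H(7): 7−14=-7≡19 → T
X(23): 23−14=9 → J
E(4): 4−14=-10≡16 → Q
T(19): 19−14=5 → F
F(5): 5−14=-9≡17 → R
D(3): 3−14=-11≡15 → P
O(14): 14−14=0 → A
A(0): 0−14=-14≡12 → M
C(2): 2−14=-12≡14 → O
K(10): 10−14=-4≡22 → W
T(19): 19−14=5 → F
B(1): 1−14=-13≡13 → N

DVTJQFRPAMOWFN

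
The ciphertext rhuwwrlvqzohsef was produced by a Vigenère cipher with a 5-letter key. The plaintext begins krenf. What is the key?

Subtract each crib letter from the matching ciphertext letter (mod 26):
r(17)−k(10)=7 → h
h(7)−r(17)=-10≡16 → q
u(20)−e(4)=16 → q
w(22)−n(13)=9 → j
w(22)−f(5)=17 → r

hqqjr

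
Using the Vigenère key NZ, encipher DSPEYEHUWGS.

Repeat the key across the message: NZNZNZNZNZN
D(3)+N(13): 16 → Q
S(18)+Z(25): 43≡17 → R
P(15)+N(13): 28≡2 → C
E(4)+Z(25): 29≡3 → D
Y(24)+N(13): 37≡11 → L
E(4)+Z(25): 29≡3 → D
H(7)+N(13): 20 → U
U(20)+Z(25): 45≡19 → T
W(22)+N(13): 35≡9 → J
G(6)+Z(25): 31≡5 → F
S(18)+N(13): 31≡5 → F

QRCDLDUTJFF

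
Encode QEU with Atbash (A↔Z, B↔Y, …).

Q(16) → J(9)
E(4) → V(21)
U(20) → F(5)

JVF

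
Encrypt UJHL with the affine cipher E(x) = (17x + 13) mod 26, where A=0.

U(20): 17·20+13=353≡15 → P
J(9): 17·9+13=166≡10 → K
H(7): 17·7+13=132≡2 → C
L(11): 17·11+13=200≡18 → S

PKCS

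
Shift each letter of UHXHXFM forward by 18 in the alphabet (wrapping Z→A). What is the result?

MZPZPXE

U(20): 20+18=38≡12 → M
H(7): 7+18=25 → Z
X(23): 23+18=41≡15 → P
H(7): 7+18=25 → Z
X(23): 23+18=41≡15 → P
F(5): 5+18=23 → X
M(12): 12+18=30≡4 → E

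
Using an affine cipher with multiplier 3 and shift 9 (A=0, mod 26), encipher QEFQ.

Q(16): 3·16+9=57≡5 → F
E(4): 3·4+9=21 → V
F(5): 3·5+9=24 → Y
Q(16): 3·16+9=57≡5 → F

FVYF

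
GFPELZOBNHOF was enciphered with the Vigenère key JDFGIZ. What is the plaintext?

XCKYDAFYIBGG

Repeat the key across the ciphertext: JDFGIZJDFGIZ
G(6)−J(9): -3≡23 → X
F(5)−D(3): 2 → C
P(15)−F(5): 10 → K
E(4)−G(6): -2≡24 → Y
L(11)−I(8): 3 → D
Z(25)−Z(25): 0 → A
O(14)−J(9): 5 → F
B(1)−D(3): -2≡24 → Y
N(13)−F(5): 8 → I
H(7)−G(6): 1 → B
O(14)−I(8): 6 → G
F(5)−Z(25): -20≡6 → G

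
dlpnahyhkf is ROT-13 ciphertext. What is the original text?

d(3): 3−13=-10≡16 → q
l(11): 11−13=-2≡24 → y
p(15): 15−13=2 → c
n(13): 13−13=0 → a
a(0): 0−13=-13≡13 → n
h(7): 7−13=-6≡20 → u
y(24): 24−13=11 → l
h(7): 7−13=-6≡20 → u
k(10): 10−13=-3≡23 → x
f(5): 5−13=-8≡18 → s

qycanuluxs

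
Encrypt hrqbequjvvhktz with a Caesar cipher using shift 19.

h(7): 7+19=26≡0 → a
r(17): 17+19=36≡10 → k
q(16): 16+19=35≡9 → j
b(1): 1+19=20 → u
e(4): 4+19=23 → x
q(16): 16+19=35≡9 → j
u(20): 20+19=39≡13 → n
j(9): 9+19=28≡2 → c
v(21): 21+19=40≡14 → o
v(21): 21+19=40≡14 → o
h(7): 7+19=26≡0 → a
k(10): 10+19=29≡3 → d
t(19): 19+19=38≡12 → m
z(25): 25+19=44≡18 → s

akjuxjncooadms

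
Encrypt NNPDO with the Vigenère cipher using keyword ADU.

NQJDR

Repeat the key across the message: ADUAD
N(13)+A(0): 13 → N
N(13)+D(3): 16 → Q
P(15)+U(20): 35≡9 → J
D(3)+A(0): 3 → D
O(14)+D(3): 17 → R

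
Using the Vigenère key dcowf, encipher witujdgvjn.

Repeat the key across the message: dcowfdcowf
w(22)+d(3): 25 → z
i(8)+c(2): 10 → k
t(19)+o(14): 33≡7 → h
u(20)+w(22): 42≡16 → q
j(9)+f(5): 14 → o
d(3)+d(3): 6 → g
g(6)+c(2): 8 → i
v(21)+o(14): 35≡9 → j
j(9)+w(22): 31≡5 → f
n(13)+f(5): 18 → s

zkhqogijfs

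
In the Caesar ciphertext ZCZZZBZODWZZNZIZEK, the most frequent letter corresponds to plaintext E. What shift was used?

The most frequent ciphertext letter is Z (appears 9 times).
Z is position 25; E is position 4.
Shift = 21.

21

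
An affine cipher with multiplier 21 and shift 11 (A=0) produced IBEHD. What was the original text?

The inverse of 21 mod 26 is 5, since 21·5=105≡1. Apply D(y)=5·(y−11) mod 26:
I(8): 5·(8−11)=-15≡11 → L
B(1): 5·(1−11)=-50≡2 → C
E(4): 5·(4−11)=-35≡17 → R
H(7): 5·(7−11)=-20≡6 → G
D(3): 5·(3−11)=-40≡12 → M

LCRGM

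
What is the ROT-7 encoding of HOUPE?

H(7): 7+7=14 → O
O(14): 14+7=21 → V
U(20): 20+7=27≡1 → B
P(15): 15+7=22 → W
E(4): 4+7=11 → L

OVBWL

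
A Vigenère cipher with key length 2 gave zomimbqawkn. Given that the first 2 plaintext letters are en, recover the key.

vb

Subtract each crib letter from the matching ciphertext letter (mod 26):
z(25)−e(4)=21 → v
o(14)−n(13)=1 → b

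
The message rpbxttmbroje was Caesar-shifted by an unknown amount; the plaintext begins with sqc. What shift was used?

25

From the crib: r(17)−s(18)=-1≡25, so the shift is 25.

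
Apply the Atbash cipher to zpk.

akp

z(25) → a(0)
p(15) → k(10)
k(10) → p(15)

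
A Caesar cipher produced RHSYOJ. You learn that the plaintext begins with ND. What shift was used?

From the crib: R(17)−N(13)=4, so the shift is 4.

4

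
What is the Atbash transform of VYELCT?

V(21) → E(4)
Y(24) → B(1)
E(4) → V(21)
L(11) → O(14)
C(2) → X(23)
T(19) → G(6)

EBVOXG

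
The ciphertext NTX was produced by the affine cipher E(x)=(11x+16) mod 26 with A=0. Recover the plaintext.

The inverse of 11 mod 26 is 19, since 11·19=209≡1. Apply D(y)=19·(y−16) mod 26:
N(13): 19·(13−16)=-57≡21 → V
T(19): 19·(19−16)=57≡5 → F
X(23): 19·(23−16)=133≡3 → D

VFD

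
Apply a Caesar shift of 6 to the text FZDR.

F(5): 5+6=11 → L
Z(25): 25+6=31≡5 → F
D(3): 3+6=9 → J
R(17): 17+6=23 → X

LFJX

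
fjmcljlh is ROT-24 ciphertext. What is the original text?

f(5): 5−24=-19≡7 → h
j(9): 9−24=-15≡11 → l
m(12): 12−24=-12≡14 → o
c(2): 2−24=-22≡4 → e
l(11): 11−24=-13≡13 → n
j(9): 9−24=-15≡11 → l
l(11): 11−24=-13≡13 → n
h(7): 7−24=-17≡9 → j

hloenlnj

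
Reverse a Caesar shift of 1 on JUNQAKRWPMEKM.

J(9): 9−1=8 → I
U(20): 20−1=19 → T
N(13): 13−1=12 → M
Q(16): 16−1=15 → P
A(0): 0−1=-1≡25 → Z
K(10): 10−1=9 → J
R(17): 17−1=16 → Q
W(22): 22−1=21 → V
P(15): 15−1=14 → O
M(12): 12−1=11 → L
E(4): 4−1=3 → D
K(10): 10−1=9 → J
M(12): 12−1=11 → L

ITMPZJQVOLDJL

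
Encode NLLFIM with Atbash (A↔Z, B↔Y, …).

MOOURN

N(13) → M(12)
L(11) → O(14)
L(11) → O(14)
F(5) → U(20)
I(8) → R(17)
M(12) → N(13)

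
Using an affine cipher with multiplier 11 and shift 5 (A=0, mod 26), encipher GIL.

TPW

G(6): 11·6+5=71≡19 → T
I(8): 11·8+5=93≡15 → P
L(11): 11·11+5=126≡22 → W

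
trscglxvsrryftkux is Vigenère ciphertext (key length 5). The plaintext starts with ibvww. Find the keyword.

Subtract each crib letter from the matching ciphertext letter (mod 26):
t(19)−i(8)=11 → l
r(17)−b(1)=16 → q
s(18)−v(21)=-3≡23 → x
c(2)−w(22)=-20≡6 → g
g(6)−w(22)=-16≡10 → k

lqxgk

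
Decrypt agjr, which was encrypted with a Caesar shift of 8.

sybj

a(0): 0−8=-8≡18 → s
g(6): 6−8=-2≡24 → y
j(9): 9−8=1 → b
r(17): 17−8=9 → j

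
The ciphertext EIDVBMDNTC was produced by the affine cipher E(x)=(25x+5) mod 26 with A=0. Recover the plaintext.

BXCKETCSMD

The inverse of 25 mod 26 is 25, since 25·25=625≡1. Apply D(y)=25·(y−5) mod 26:
E(4): 25·(4−5)=-25≡1 → B
I(8): 25·(8−5)=75≡23 → X
D(3): 25·(3−5)=-50≡2 → C
V(21): 25·(21−5)=400≡10 → K
B(1): 25·(1−5)=-100≡4 → E
M(12): 25·(12−5)=175≡19 → T
D(3): 25·(3−5)=-50≡2 → C
N(13): 25·(13−5)=200≡18 → S
T(19): 25·(19−5)=350≡12 → M
C(2): 25·(2−5)=-75≡3 → D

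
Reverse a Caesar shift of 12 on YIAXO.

Y(24): 24−12=12 → M
I(8): 8−12=-4≡22 → W
A(0): 0−12=-12≡14 → O
X(23): 23−12=11 → L
O(14): 14−12=2 → C

MWOLC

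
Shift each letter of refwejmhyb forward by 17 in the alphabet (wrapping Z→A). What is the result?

r(17): 17+17=34≡8 → i
e(4): 4+17=21 → v
f(5): 5+17=22 → w
w(22): 22+17=39≡13 → n
e(4): 4+17=21 → v
j(9): 9+17=26≡0 → a
m(12): 12+17=29≡3 → d
h(7): 7+17=24 → y
y(24): 24+17=41≡15 → p
b(1): 1+17=18 → s

ivwnvadyps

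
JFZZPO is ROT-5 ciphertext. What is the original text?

EAUUKJ

J(9): 9−5=4 → E
F(5): 5−5=0 → A
Z(25): 25−5=20 → U
Z(25): 25−5=20 → U
P(15): 15−5=10 → K
O(14): 14−5=9 → J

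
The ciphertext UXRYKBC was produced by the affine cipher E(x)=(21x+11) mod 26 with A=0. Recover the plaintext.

The inverse of 21 mod 26 is 5, since 21·5=105≡1. Apply D(y)=5·(y−11) mod 26:
U(20): 5·(20−11)=45≡19 → T
X(23): 5·(23−11)=60≡8 → I
R(17): 5·(17−11)=30≡4 → E
Y(24): 5·(24−11)=65≡13 → N
K(10): 5·(10−11)=-5≡21 → V
B(1): 5·(1−11)=-50≡2 → C
C(2): 5·(2−11)=-45≡7 → H

TIENVCH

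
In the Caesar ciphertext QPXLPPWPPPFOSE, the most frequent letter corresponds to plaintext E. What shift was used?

11

The most frequent ciphertext letter is P (appears 6 times).
P is position 15; E is position 4.
Shift = 11.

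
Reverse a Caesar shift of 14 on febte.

rqnfq

f(5): 5−14=-9≡17 → r
e(4): 4−14=-10≡16 → q
b(1): 1−14=-13≡13 → n
t(19): 19−14=5 → f
e(4): 4−14=-10≡16 → q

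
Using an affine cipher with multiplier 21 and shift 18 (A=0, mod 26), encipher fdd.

tdd

f(5): 21·5+18=123≡19 → t
d(3): 21·3+18=81≡3 → d
d(3): 21·3+18=81≡3 → d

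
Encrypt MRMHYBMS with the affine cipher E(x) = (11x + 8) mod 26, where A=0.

M(12): 11·12+8=140≡10 → K
R(17): 11·17+8=195≡13 → N
M(12): 11·12+8=140≡10 → K
H(7): 11·7+8=85≡7 → H
Y(24): 11·24+8=272≡12 → M
B(1): 11·1+8=19 → T
M(12): 11·12+8=140≡10 → K
S(18): 11·18+8=206≡24 → Y

KNKHMTKY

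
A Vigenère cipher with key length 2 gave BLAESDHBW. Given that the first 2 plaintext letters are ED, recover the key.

XI

Subtract each crib letter from the matching ciphertext letter (mod 26):
B(1)−E(4)=-3≡23 → X
L(11)−D(3)=8 → I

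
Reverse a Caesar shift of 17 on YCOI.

Y(24): 24−17=7 → H
C(2): 2−17=-15≡11 → L
O(14): 14−17=-3≡23 → X
I(8): 8−17=-9≡17 → R

HLXR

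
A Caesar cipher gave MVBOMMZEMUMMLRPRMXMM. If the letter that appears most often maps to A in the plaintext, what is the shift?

12

The most frequent ciphertext letter is M (appears 9 times).
M is position 12; A is position 0.
Shift = 12.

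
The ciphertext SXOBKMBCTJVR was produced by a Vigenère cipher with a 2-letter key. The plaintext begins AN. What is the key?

Subtract each crib letter from the matching ciphertext letter (mod 26):
S(18)−A(0)=18 → S
X(23)−N(13)=10 → K

SK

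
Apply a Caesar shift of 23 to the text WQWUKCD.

W(22): 22+23=45≡19 → T
Q(16): 16+23=39≡13 → N
W(22): 22+23=45≡19 → T
U(20): 20+23=43≡17 → R
K(10): 10+23=33≡7 → H
C(2): 2+23=25 → Z
D(3): 3+23=26≡0 → A

TNTRHZA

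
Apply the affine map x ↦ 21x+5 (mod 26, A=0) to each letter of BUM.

B(1): 21·1+5=26≡0 → A
U(20): 21·20+5=425≡9 → J
M(12): 21·12+5=257≡23 → X

AJX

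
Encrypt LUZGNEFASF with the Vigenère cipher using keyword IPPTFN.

Repeat the key across the message: IPPTFNIPPT
L(11)+I(8): 19 → T
U(20)+P(15): 35≡9 → J
Z(25)+P(15): 40≡14 → O
G(6)+T(19): 25 → Z
N(13)+F(5): 18 → S
E(4)+N(13): 17 → R
F(5)+I(8): 13 → N
A(0)+P(15): 15 → P
S(18)+P(15): 33≡7 → H
F(5)+T(19): 24 → Y

TJOZSRNPHY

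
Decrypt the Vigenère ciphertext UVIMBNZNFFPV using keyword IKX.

Repeat the key across the ciphertext: IKXIKXIKXIKX
U(20)−I(8): 12 → M
V(21)−K(10): 11 → L
I(8)−X(23): -15≡11 → L
M(12)−I(8): 4 → E
B(1)−K(10): -9≡17 → R
N(13)−X(23): -10≡16 → Q
Z(25)−I(8): 17 → R
N(13)−K(10): 3 → D
F(5)−X(23): -18≡8 → I
F(5)−I(8): -3≡23 → X
P(15)−K(10): 5 → F
V(21)−X(23): -2≡24 → Y

MLLERQRDIXFY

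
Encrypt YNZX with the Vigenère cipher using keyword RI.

Repeat the key across the message: RIRI
Y(24)+R(17): 41≡15 → P
N(13)+I(8): 21 → V
Z(25)+R(17): 42≡16 → Q
X(23)+I(8): 31≡5 → F

PVQF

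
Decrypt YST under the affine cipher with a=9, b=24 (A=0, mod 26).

The inverse of 9 mod 26 is 3, since 9·3=27≡1. Apply D(y)=3·(y−24) mod 26:
Y(24): 3·(24−24)=0 → A
S(18): 3·(18−24)=-18≡8 → I
T(19): 3·(19−24)=-15≡11 → L

AIL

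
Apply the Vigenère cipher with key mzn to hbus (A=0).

tahe

Repeat the key across the message: mznm
h(7)+m(12): 19 → t
b(1)+z(25): 26≡0 → a
u(20)+n(13): 33≡7 → h
s(18)+m(12): 30≡4 → e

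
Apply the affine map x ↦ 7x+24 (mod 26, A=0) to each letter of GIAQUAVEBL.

OCYGIYPAFX

G(6): 7·6+24=66≡14 → O
I(8): 7·8+24=80≡2 → C
A(0): 7·0+24=24 → Y
Q(16): 7·16+24=136≡6 → G
U(20): 7·20+24=164≡8 → I
A(0): 7·0+24=24 → Y
V(21): 7·21+24=171≡15 → P
E(4): 7·4+24=52≡0 → A
B(1): 7·1+24=31≡5 → F
L(11): 7·11+24=101≡23 → X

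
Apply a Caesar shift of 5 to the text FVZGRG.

F(5): 5+5=10 → K
V(21): 21+5=26≡0 → A
Z(25): 25+5=30≡4 → E
G(6): 6+5=11 → L
R(17): 17+5=22 → W
G(6): 6+5=11 → L

KAELWL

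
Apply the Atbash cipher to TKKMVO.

GPPNEL

T(19) → G(6)
K(10) → P(15)
K(10) → P(15)
M(12) → N(13)
V(21) → E(4)
O(14) → L(11)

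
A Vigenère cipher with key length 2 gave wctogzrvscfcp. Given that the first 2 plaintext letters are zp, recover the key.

xn

Subtract each crib letter from the matching ciphertext letter (mod 26):
w(22)−z(25)=-3≡23 → x
c(2)−p(15)=-13≡13 → n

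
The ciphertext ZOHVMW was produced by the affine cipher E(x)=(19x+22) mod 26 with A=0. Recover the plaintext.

HQRPUA

The inverse of 19 mod 26 is 11, since 19·11=209≡1. Apply D(y)=11·(y−22) mod 26:
Z(25): 11·(25−22)=33≡7 → H
O(14): 11·(14−22)=-88≡16 → Q
H(7): 11·(7−22)=-165≡17 → R
V(21): 11·(21−22)=-11≡15 → P
M(12): 11·(12−22)=-110≡20 → U
W(22): 11·(22−22)=0 → A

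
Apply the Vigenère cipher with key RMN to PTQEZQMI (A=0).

GFDVLDDU

Repeat the key across the message: RMNRMNRM
P(15)+R(17): 32≡6 → G
T(19)+M(12): 31≡5 → F
Q(16)+N(13): 29≡3 → D
E(4)+R(17): 21 → V
Z(25)+M(12): 37≡11 → L
Q(16)+N(13): 29≡3 → D
M(12)+R(17): 29≡3 → D
I(8)+M(12): 20 → U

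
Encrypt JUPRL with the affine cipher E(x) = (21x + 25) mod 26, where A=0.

GDCSW

J(9): 21·9+25=214≡6 → G
U(20): 21·20+25=445≡3 → D
P(15): 21·15+25=340≡2 → C
R(17): 21·17+25=382≡18 → S
L(11): 21·11+25=256≡22 → W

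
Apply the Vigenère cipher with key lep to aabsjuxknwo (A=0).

Repeat the key across the message: leplepleple
a(0)+l(11): 11 → l
a(0)+e(4): 4 → e
b(1)+p(15): 16 → q
s(18)+l(11): 29≡3 → d
j(9)+e(4): 13 → n
u(20)+p(15): 35≡9 → j
x(23)+l(11): 34≡8 → i
k(10)+e(4): 14 → o
n(13)+p(15): 28≡2 → c
w(22)+l(11): 33≡7 → h
o(14)+e(4): 18 → s

leqdnjiochs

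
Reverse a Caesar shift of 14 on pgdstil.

p(15): 15−14=1 → b
g(6): 6−14=-8≡18 → s
d(3): 3−14=-11≡15 → p
s(18): 18−14=4 → e
t(19): 19−14=5 → f
i(8): 8−14=-6≡20 → u
l(11): 11−14=-3≡23 → x

bspefux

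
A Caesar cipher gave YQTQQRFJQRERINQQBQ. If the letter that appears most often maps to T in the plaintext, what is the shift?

The most frequent ciphertext letter is Q (appears 7 times).
Q is position 16; T is position 19.
Shift = -3≡23.

23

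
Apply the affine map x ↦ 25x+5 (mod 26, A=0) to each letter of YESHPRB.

HBNYQOE

Y(24): 25·24+5=605≡7 → H
E(4): 25·4+5=105≡1 → B
S(18): 25·18+5=455≡13 → N
H(7): 25·7+5=180≡24 → Y
P(15): 25·15+5=380≡16 → Q
R(17): 25·17+5=430≡14 → O
B(1): 25·1+5=30≡4 → E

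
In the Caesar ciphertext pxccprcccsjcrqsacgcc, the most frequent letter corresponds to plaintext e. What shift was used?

24

The most frequent ciphertext letter is c (appears 9 times).
c is position 2; e is position 4.
Shift = -2≡24.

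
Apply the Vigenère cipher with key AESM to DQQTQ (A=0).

DUIFQ

Repeat the key across the message: AESMA
D(3)+A(0): 3 → D
Q(16)+E(4): 20 → U
Q(16)+S(18): 34≡8 → I
T(19)+M(12): 31≡5 → F
Q(16)+A(0): 16 → Q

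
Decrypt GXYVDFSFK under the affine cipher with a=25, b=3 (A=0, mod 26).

XGFIAYLYT

The inverse of 25 mod 26 is 25, since 25·25=625≡1. Apply D(y)=25·(y−3) mod 26:
G(6): 25·(6−3)=75≡23 → X
X(23): 25·(23−3)=500≡6 → G
Y(24): 25·(24−3)=525≡5 → F
V(21): 25·(21−3)=450≡8 → I
D(3): 25·(3−3)=0 → A
F(5): 25·(5−3)=50≡24 → Y
S(18): 25·(18−3)=375≡11 → L
F(5): 25·(5−3)=50≡24 → Y
K(10): 25·(10−3)=175≡19 → T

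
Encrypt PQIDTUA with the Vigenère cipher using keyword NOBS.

CEJVGIB

Repeat the key across the message: NOBSNOB
P(15)+N(13): 28≡2 → C
Q(16)+O(14): 30≡4 → E
I(8)+B(1): 9 → J
D(3)+S(18): 21 → V
T(19)+N(13): 32≡6 → G
U(20)+O(14): 34≡8 → I
A(0)+B(1): 1 → B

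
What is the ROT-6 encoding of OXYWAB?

O(14): 14+6=20 → U
X(23): 23+6=29≡3 → D
Y(24): 24+6=30≡4 → E
W(22): 22+6=28≡2 → C
A(0): 0+6=6 → G
B(1): 1+6=7 → H

UDECGH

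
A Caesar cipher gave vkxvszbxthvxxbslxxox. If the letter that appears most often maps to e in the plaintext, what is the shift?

The most frequent ciphertext letter is x (appears 7 times).
x is position 23; e is position 4.
Shift = 19.

19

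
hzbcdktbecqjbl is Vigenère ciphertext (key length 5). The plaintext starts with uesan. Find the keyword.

nvjcq

Subtract each crib letter from the matching ciphertext letter (mod 26):
h(7)−u(20)=-13≡13 → n
z(25)−e(4)=21 → v
b(1)−s(18)=-17≡9 → j
c(2)−a(0)=2 → c
d(3)−n(13)=-10≡16 → q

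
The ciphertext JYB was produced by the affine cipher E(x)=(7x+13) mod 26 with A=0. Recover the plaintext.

The inverse of 7 mod 26 is 15, since 7·15=105≡1. Apply D(y)=15·(y−13) mod 26:
J(9): 15·(9−13)=-60≡18 → S
Y(24): 15·(24−13)=165≡9 → J
B(1): 15·(1−13)=-180≡2 → C

SJC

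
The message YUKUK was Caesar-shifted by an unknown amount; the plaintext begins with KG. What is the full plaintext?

From the crib: Y(24)−K(10)=14, so the shift is 14.
Subtract 14 from each ciphertext letter:
Y(24): 24−14=10 → K
U(20): 20−14=6 → G
K(10): 10−14=-4≡22 → W
U(20): 20−14=6 → G
K(10): 10−14=-4≡22 → W

KGWGW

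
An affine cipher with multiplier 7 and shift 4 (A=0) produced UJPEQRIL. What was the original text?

The inverse of 7 mod 26 is 15, since 7·15=105≡1. Apply D(y)=15·(y−4) mod 26:
U(20): 15·(20−4)=240≡6 → G
J(9): 15·(9−4)=75≡23 → X
P(15): 15·(15−4)=165≡9 → J
E(4): 15·(4−4)=0 → A
Q(16): 15·(16−4)=180≡24 → Y
R(17): 15·(17−4)=195≡13 → N
I(8): 15·(8−4)=60≡8 → I
L(11): 15·(11−4)=105≡1 → B

GXJAYNIB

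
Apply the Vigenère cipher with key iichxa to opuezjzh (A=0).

Repeat the key across the message: iichxaii
o(14)+i(8): 22 → w
p(15)+i(8): 23 → x
u(20)+c(2): 22 → w
e(4)+h(7): 11 → l
z(25)+x(23): 48≡22 → w
j(9)+a(0): 9 → j
z(25)+i(8): 33≡7 → h
h(7)+i(8): 15 → p

wxwlwjhp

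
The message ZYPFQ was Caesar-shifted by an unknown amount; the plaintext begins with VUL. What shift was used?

4

From the crib: Z(25)−V(21)=4, so the shift is 4.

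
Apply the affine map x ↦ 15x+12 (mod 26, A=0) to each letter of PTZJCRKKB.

DLXRQHGGB

P(15): 15·15+12=237≡3 → D
T(19): 15·19+12=297≡11 → L
Z(25): 15·25+12=387≡23 → X
J(9): 15·9+12=147≡17 → R
C(2): 15·2+12=42≡16 → Q
R(17): 15·17+12=267≡7 → H
K(10): 15·10+12=162≡6 → G
K(10): 15·10+12=162≡6 → G
B(1): 15·1+12=27≡1 → B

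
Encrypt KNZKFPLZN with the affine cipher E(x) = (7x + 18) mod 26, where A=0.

KFLKBTRLF

K(10): 7·10+18=88≡10 → K
N(13): 7·13+18=109≡5 → F
Z(25): 7·25+18=193≡11 → L
K(10): 7·10+18=88≡10 → K
F(5): 7·5+18=53≡1 → B
P(15): 7·15+18=123≡19 → T
L(11): 7·11+18=95≡17 → R
Z(25): 7·25+18=193≡11 → L
N(13): 7·13+18=109≡5 → F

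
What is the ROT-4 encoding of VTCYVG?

ZXGCZK

V(21): 21+4=25 → Z
T(19): 19+4=23 → X
C(2): 2+4=6 → G
Y(24): 24+4=28≡2 → C
V(21): 21+4=25 → Z
G(6): 6+4=10 → K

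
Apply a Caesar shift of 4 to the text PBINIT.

TFMRMX

P(15): 15+4=19 → T
B(1): 1+4=5 → F
I(8): 8+4=12 → M
N(13): 13+4=17 → R
I(8): 8+4=12 → M
T(19): 19+4=23 → X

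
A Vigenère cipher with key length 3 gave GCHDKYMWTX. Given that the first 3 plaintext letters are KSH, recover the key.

WKA

Subtract each crib letter from the matching ciphertext letter (mod 26):
G(6)−K(10)=-4≡22 → W
C(2)−S(18)=-16≡10 → K
H(7)−H(7)=0 → A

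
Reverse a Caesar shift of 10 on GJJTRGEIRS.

WZZJHWUYHI

G(6): 6−10=-4≡22 → W
J(9): 9−10=-1≡25 → Z
J(9): 9−10=-1≡25 → Z
T(19): 19−10=9 → J
R(17): 17−10=7 → H
G(6): 6−10=-4≡22 → W
E(4): 4−10=-6≡20 → U
I(8): 8−10=-2≡24 → Y
R(17): 17−10=7 → H
S(18): 18−10=8 → I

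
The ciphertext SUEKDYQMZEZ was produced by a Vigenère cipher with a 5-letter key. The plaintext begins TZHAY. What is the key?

Subtract each crib letter from the matching ciphertext letter (mod 26):
S(18)−T(19)=-1≡25 → Z
U(20)−Z(25)=-5≡21 → V
E(4)−H(7)=-3≡23 → X
K(10)−A(0)=10 → K
D(3)−Y(24)=-21≡5 → F

ZVXKF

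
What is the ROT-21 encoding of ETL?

ZOG

E(4): 4+21=25 → Z
T(19): 19+21=40≡14 → O
L(11): 11+21=32≡6 → G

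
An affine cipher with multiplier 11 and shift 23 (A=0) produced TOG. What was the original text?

The inverse of 11 mod 26 is 19, since 11·19=209≡1. Apply D(y)=19·(y−23) mod 26:
T(19): 19·(19−23)=-76≡2 → C
O(14): 19·(14−23)=-171≡11 → L
G(6): 19·(6−23)=-323≡15 → P

CLP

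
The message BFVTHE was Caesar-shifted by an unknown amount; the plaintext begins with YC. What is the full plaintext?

From the crib: B(1)−Y(24)=-23≡3, so the shift is 3.
Subtract 3 from each ciphertext letter:
B(1): 1−3=-2≡24 → Y
F(5): 5−3=2 → C
V(21): 21−3=18 → S
T(19): 19−3=16 → Q
H(7): 7−3=4 → E
E(4): 4−3=1 → B

YCSQEB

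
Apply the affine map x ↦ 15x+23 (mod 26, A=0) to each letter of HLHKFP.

H(7): 15·7+23=128≡24 → Y
L(11): 15·11+23=188≡6 → G
H(7): 15·7+23=128≡24 → Y
K(10): 15·10+23=173≡17 → R
F(5): 15·5+23=98≡20 → U
P(15): 15·15+23=248≡14 → O

YGYRUO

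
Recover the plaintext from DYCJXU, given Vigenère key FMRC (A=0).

Repeat the key across the ciphertext: FMRCFM
D(3)−F(5): -2≡24 → Y
Y(24)−M(12): 12 → M
C(2)−R(17): -15≡11 → L
J(9)−C(2): 7 → H
X(23)−F(5): 18 → S
U(20)−M(12): 8 → I

YMLHSI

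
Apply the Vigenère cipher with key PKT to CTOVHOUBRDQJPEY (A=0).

RDHKRHJLKSACEOR

Repeat the key across the message: PKTPKTPKTPKTPKT
C(2)+P(15): 17 → R
T(19)+K(10): 29≡3 → D
O(14)+T(19): 33≡7 → H
V(21)+P(15): 36≡10 → K
H(7)+K(10): 17 → R
O(14)+T(19): 33≡7 → H
U(20)+P(15): 35≡9 → J
B(1)+K(10): 11 → L
R(17)+T(19): 36≡10 → K
D(3)+P(15): 18 → S
Q(16)+K(10): 26≡0 → A
J(9)+T(19): 28≡2 → C
P(15)+P(15): 30≡4 → E
E(4)+K(10): 14 → O
Y(24)+T(19): 43≡17 → R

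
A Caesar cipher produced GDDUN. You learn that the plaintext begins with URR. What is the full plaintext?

From the crib: G(6)−U(20)=-14≡12, so the shift is 12.
Subtract 12 from each ciphertext letter:
G(6): 6−12=-6≡20 → U
D(3): 3−12=-9≡17 → R
D(3): 3−12=-9≡17 → R
U(20): 20−12=8 → I
N(13): 13−12=1 → B

URRIB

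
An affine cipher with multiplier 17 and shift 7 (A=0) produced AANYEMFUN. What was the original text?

The inverse of 17 mod 26 is 23, since 17·23=391≡1. Apply D(y)=23·(y−7) mod 26:
A(0): 23·(0−7)=-161≡21 → V
A(0): 23·(0−7)=-161≡21 → V
N(13): 23·(13−7)=138≡8 → I
Y(24): 23·(24−7)=391≡1 → B
E(4): 23·(4−7)=-69≡9 → J
M(12): 23·(12−7)=115≡11 → L
F(5): 23·(5−7)=-46≡6 → G
U(20): 23·(20−7)=299≡13 → N
N(13): 23·(13−7)=138≡8 → I

VVIBJLGNI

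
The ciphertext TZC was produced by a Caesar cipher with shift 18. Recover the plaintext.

T(19): 19−18=1 → B
Z(25): 25−18=7 → H
C(2): 2−18=-16≡10 → K

BHK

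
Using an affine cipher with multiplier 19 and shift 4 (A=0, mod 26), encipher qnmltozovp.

q(16): 19·16+4=308≡22 → w
n(13): 19·13+4=251≡17 → r
m(12): 19·12+4=232≡24 → y
l(11): 19·11+4=213≡5 → f
t(19): 19·19+4=365≡1 → b
o(14): 19·14+4=270≡10 → k
z(25): 19·25+4=479≡11 → l
o(14): 19·14+4=270≡10 → k
v(21): 19·21+4=403≡13 → n
p(15): 19·15+4=289≡3 → d

wryfbklknd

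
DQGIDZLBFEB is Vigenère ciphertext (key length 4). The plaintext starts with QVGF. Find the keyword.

Subtract each crib letter from the matching ciphertext letter (mod 26):
D(3)−Q(16)=-13≡13 → N
Q(16)−V(21)=-5≡21 → V
G(6)−G(6)=0 → A
I(8)−F(5)=3 → D

NVAD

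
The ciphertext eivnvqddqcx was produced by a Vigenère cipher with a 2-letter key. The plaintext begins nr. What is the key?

Subtract each crib letter from the matching ciphertext letter (mod 26):
e(4)−n(13)=-9≡17 → r
i(8)−r(17)=-9≡17 → r

rr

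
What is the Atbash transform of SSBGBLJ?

S(18) → H(7)
S(18) → H(7)
B(1) → Y(24)
G(6) → T(19)
B(1) → Y(24)
L(11) → O(14)
J(9) → Q(16)

HHYTYOQ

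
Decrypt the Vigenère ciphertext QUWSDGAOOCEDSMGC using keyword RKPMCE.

ZKHGBCJEZQCZBCRQ

Repeat the key across the ciphertext: RKPMCERKPMCERKPM
Q(16)−R(17): -1≡25 → Z
U(20)−K(10): 10 → K
W(22)−P(15): 7 → H
S(18)−M(12): 6 → G
D(3)−C(2): 1 → B
G(6)−E(4): 2 → C
A(0)−R(17): -17≡9 → J
O(14)−K(10): 4 → E
O(14)−P(15): -1≡25 → Z
C(2)−M(12): -10≡16 → Q
E(4)−C(2): 2 → C
D(3)−E(4): -1≡25 → Z
S(18)−R(17): 1 → B
M(12)−K(10): 2 → C
G(6)−P(15): -9≡17 → R
C(2)−M(12): -10≡16 → Q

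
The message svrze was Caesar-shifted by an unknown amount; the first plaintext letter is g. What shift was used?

12

From the crib: s(18)−g(6)=12, so the shift is 12.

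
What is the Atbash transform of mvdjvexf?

newqevcu

m(12) → n(13)
v(21) → e(4)
d(3) → w(22)
j(9) → q(16)
v(21) → e(4)
e(4) → v(21)
x(23) → c(2)
f(5) → u(20)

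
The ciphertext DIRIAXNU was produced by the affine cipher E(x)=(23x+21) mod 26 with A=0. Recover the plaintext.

The inverse of 23 mod 26 is 17, since 23·17=391≡1. Apply D(y)=17·(y−21) mod 26:
D(3): 17·(3−21)=-306≡6 → G
I(8): 17·(8−21)=-221≡13 → N
R(17): 17·(17−21)=-68≡10 → K
I(8): 17·(8−21)=-221≡13 → N
A(0): 17·(0−21)=-357≡7 → H
X(23): 17·(23−21)=34≡8 → I
N(13): 17·(13−21)=-136≡20 → U
U(20): 17·(20−21)=-17≡9 → J

GNKNHIUJ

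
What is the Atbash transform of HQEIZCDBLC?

SJVRAXWYOX

H(7) → S(18)
Q(16) → J(9)
E(4) → V(21)
I(8) → R(17)
Z(25) → A(0)
C(2) → X(23)
D(3) → W(22)
B(1) → Y(24)
L(11) → O(14)
C(2) → X(23)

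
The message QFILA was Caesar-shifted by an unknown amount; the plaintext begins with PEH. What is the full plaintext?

PEHKZ

From the crib: Q(16)−P(15)=1, so the shift is 1.
Subtract 1 from each ciphertext letter:
Q(16): 16−1=15 → P
F(5): 5−1=4 → E
I(8): 8−1=7 → H
L(11): 11−1=10 → K
A(0): 0−1=-1≡25 → Z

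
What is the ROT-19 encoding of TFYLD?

MYREW

T(19): 19+19=38≡12 → M
F(5): 5+19=24 → Y
Y(24): 24+19=43≡17 → R
L(11): 11+19=30≡4 → E
D(3): 3+19=22 → W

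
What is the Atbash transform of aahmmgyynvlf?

a(0) → z(25)
a(0) → z(25)
h(7) → s(18)
m(12) → n(13)
m(12) → n(13)
g(6) → t(19)
y(24) → b(1)
y(24) → b(1)
n(13) → m(12)
v(21) → e(4)
l(11) → o(14)
f(5) → u(20)

zzsnntbbmeou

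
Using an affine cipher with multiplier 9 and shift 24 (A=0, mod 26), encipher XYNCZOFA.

X(23): 9·23+24=231≡23 → X
Y(24): 9·24+24=240≡6 → G
N(13): 9·13+24=141≡11 → L
C(2): 9·2+24=42≡16 → Q
Z(25): 9·25+24=249≡15 → P
O(14): 9·14+24=150≡20 → U
F(5): 9·5+24=69≡17 → R
A(0): 9·0+24=24 → Y

XGLQPURY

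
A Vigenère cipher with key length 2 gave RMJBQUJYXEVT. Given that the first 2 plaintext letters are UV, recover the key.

Subtract each crib letter from the matching ciphertext letter (mod 26):
R(17)−U(20)=-3≡23 → X
M(12)−V(21)=-9≡17 → R

XR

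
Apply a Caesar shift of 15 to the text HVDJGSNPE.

H(7): 7+15=22 → W
V(21): 21+15=36≡10 → K
D(3): 3+15=18 → S
J(9): 9+15=24 → Y
G(6): 6+15=21 → V
S(18): 18+15=33≡7 → H
N(13): 13+15=28≡2 → C
P(15): 15+15=30≡4 → E
E(4): 4+15=19 → T

WKSYVHCET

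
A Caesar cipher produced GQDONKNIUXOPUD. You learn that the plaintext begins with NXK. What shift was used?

From the crib: G(6)−N(13)=-7≡19, so the shift is 19.

19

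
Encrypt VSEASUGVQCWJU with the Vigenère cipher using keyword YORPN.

Repeat the key across the message: YORPNYORPNYOR
V(21)+Y(24): 45≡19 → T
S(18)+O(14): 32≡6 → G
E(4)+R(17): 21 → V
A(0)+P(15): 15 → P
S(18)+N(13): 31≡5 → F
U(20)+Y(24): 44≡18 → S
G(6)+O(14): 20 → U
V(21)+R(17): 38≡12 → M
Q(16)+P(15): 31≡5 → F
C(2)+N(13): 15 → P
W(22)+Y(24): 46≡20 → U
J(9)+O(14): 23 → X
U(20)+R(17): 37≡11 → L

TGVPFSUMFPUXL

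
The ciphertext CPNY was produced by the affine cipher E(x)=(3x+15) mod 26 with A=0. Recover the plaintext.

NAID

The inverse of 3 mod 26 is 9, since 3·9=27≡1. Apply D(y)=9·(y−15) mod 26:
C(2): 9·(2−15)=-117≡13 → N
P(15): 9·(15−15)=0 → A
N(13): 9·(13−15)=-18≡8 → I
Y(24): 9·(24−15)=81≡3 → D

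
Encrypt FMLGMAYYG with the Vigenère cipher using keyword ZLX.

Repeat the key across the message: ZLXZLXZLX
F(5)+Z(25): 30≡4 → E
M(12)+L(11): 23 → X
L(11)+X(23): 34≡8 → I
G(6)+Z(25): 31≡5 → F
M(12)+L(11): 23 → X
A(0)+X(23): 23 → X
Y(24)+Z(25): 49≡23 → X
Y(24)+L(11): 35≡9 → J
G(6)+X(23): 29≡3 → D

EXIFXXXJD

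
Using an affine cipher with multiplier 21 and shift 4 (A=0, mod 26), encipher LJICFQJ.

BLQUFCL

L(11): 21·11+4=235≡1 → B
J(9): 21·9+4=193≡11 → L
I(8): 21·8+4=172≡16 → Q
C(2): 21·2+4=46≡20 → U
F(5): 21·5+4=109≡5 → F
Q(16): 21·16+4=340≡2 → C
J(9): 21·9+4=193≡11 → L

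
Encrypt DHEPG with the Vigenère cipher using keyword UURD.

XBVSA

Repeat the key across the message: UURDU
D(3)+U(20): 23 → X
H(7)+U(20): 27≡1 → B
E(4)+R(17): 21 → V
P(15)+D(3): 18 → S
G(6)+U(20): 26≡0 → A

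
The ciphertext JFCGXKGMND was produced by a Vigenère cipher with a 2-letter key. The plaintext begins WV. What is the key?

Subtract each crib letter from the matching ciphertext letter (mod 26):
J(9)−W(22)=-13≡13 → N
F(5)−V(21)=-16≡10 → K

NK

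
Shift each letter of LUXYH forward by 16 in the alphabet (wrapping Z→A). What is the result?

BKNOX

L(11): 11+16=27≡1 → B
U(20): 20+16=36≡10 → K
X(23): 23+16=39≡13 → N
Y(24): 24+16=40≡14 → O
H(7): 7+16=23 → X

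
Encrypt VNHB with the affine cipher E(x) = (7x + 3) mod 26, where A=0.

V(21): 7·21+3=150≡20 → U
N(13): 7·13+3=94≡16 → Q
H(7): 7·7+3=52≡0 → A
B(1): 7·1+3=10 → K

UQAK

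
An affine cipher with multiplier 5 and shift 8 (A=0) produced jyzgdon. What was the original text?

The inverse of 5 mod 26 is 21, since 5·21=105≡1. Apply D(y)=21·(y−8) mod 26:
j(9): 21·(9−8)=21 → v
y(24): 21·(24−8)=336≡24 → y
z(25): 21·(25−8)=357≡19 → t
g(6): 21·(6−8)=-42≡10 → k
d(3): 21·(3−8)=-105≡25 → z
o(14): 21·(14−8)=126≡22 → w
n(13): 21·(13−8)=105≡1 → b

vytkzwb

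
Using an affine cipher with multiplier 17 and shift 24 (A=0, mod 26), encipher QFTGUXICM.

Q(16): 17·16+24=296≡10 → K
F(5): 17·5+24=109≡5 → F
T(19): 17·19+24=347≡9 → J
G(6): 17·6+24=126≡22 → W
U(20): 17·20+24=364≡0 → A
X(23): 17·23+24=415≡25 → Z
I(8): 17·8+24=160≡4 → E
C(2): 17·2+24=58≡6 → G
M(12): 17·12+24=228≡20 → U

KFJWAZEGU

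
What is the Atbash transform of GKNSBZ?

G(6) → T(19)
K(10) → P(15)
N(13) → M(12)
S(18) → H(7)
B(1) → Y(24)
Z(25) → A(0)

TPMHYA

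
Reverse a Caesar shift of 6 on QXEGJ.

KRYAD

Q(16): 16−6=10 → K
X(23): 23−6=17 → R
E(4): 4−6=-2≡24 → Y
G(6): 6−6=0 → A
J(9): 9−6=3 → D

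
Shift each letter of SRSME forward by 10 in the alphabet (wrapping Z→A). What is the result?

S(18): 18+10=28≡2 → C
R(17): 17+10=27≡1 → B
S(18): 18+10=28≡2 → C
M(12): 12+10=22 → W
E(4): 4+10=14 → O

CBCWO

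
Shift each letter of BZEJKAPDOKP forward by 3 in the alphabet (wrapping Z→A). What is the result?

B(1): 1+3=4 → E
Z(25): 25+3=28≡2 → C
E(4): 4+3=7 → H
J(9): 9+3=12 → M
K(10): 10+3=13 → N
A(0): 0+3=3 → D
P(15): 15+3=18 → S
D(3): 3+3=6 → G
O(14): 14+3=17 → R
K(10): 10+3=13 → N
P(15): 15+3=18 → S

ECHMNDSGRNS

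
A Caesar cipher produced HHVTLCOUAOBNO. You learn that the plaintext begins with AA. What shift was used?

From the crib: H(7)−A(0)=7, so the shift is 7.

7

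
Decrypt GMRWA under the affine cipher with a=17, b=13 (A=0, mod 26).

The inverse of 17 mod 26 is 23, since 17·23=391≡1. Apply D(y)=23·(y−13) mod 26:
G(6): 23·(6−13)=-161≡21 → V
M(12): 23·(12−13)=-23≡3 → D
R(17): 23·(17−13)=92≡14 → O
W(22): 23·(22−13)=207≡25 → Z
A(0): 23·(0−13)=-299≡13 → N

VDOZN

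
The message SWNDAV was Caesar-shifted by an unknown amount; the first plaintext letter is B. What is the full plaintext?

BFWMJE

From the crib: S(18)−B(1)=17, so the shift is 17.
Subtract 17 from each ciphertext letter:
S(18): 18−17=1 → B
W(22): 22−17=5 → F
N(13): 13−17=-4≡22 → W
D(3): 3−17=-14≡12 → M
A(0): 0−17=-17≡9 → J
V(21): 21−17=4 → E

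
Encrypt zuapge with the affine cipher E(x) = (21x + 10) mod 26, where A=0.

z(25): 21·25+10=535≡15 → p
u(20): 21·20+10=430≡14 → o
a(0): 21·0+10=10 → k
p(15): 21·15+10=325≡13 → n
g(6): 21·6+10=136≡6 → g
e(4): 21·4+10=94≡16 → q

pokngq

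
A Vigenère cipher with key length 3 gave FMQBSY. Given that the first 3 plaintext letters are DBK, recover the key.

CLG

Subtract each crib letter from the matching ciphertext letter (mod 26):
F(5)−D(3)=2 → C
M(12)−B(1)=11 → L
Q(16)−K(10)=6 → G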